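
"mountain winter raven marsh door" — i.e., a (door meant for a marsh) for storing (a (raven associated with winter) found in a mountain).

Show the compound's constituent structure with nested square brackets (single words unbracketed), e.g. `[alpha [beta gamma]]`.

Whole compound: head "door" (specifically "marsh door"), modifier "mountain winter raven".
"mountain winter raven" → head "raven" (specifically "winter raven"), modifier "mountain".
"winter raven" → head "raven", modifier "winter".
"marsh door" → head "door", modifier "marsh".
Assembled: [[mountain [winter raven]] [marsh door]].

[[mountain [winter raven]] [marsh door]]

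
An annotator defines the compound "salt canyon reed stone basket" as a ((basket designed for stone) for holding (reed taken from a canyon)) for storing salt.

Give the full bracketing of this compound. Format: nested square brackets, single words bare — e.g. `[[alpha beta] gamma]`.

The outermost head in the paraphrase is "basket" (specifically "canyon reed stone basket"), modified by "salt".
Within "canyon reed stone basket", the head is "basket" (specifically "stone basket") and the modifier is "canyon reed".
Within "canyon reed", the head is "reed" and the modifier is "canyon".
Within "stone basket", the head is "basket" and the modifier is "stone".
Putting it together: [salt [[canyon reed] [stone basket]]].

[salt [[canyon reed] [stone basket]]]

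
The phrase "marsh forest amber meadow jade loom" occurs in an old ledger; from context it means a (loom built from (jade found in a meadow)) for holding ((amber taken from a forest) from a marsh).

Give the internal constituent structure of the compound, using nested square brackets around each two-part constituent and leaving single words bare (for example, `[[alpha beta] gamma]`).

At the top level: head "loom" (specifically "meadow jade loom"); modifier "marsh forest amber".
Inside "marsh forest amber": head "amber" (specifically "forest amber"), modifier "marsh".
Inside "forest amber": head "amber", modifier "forest".
Inside "meadow jade loom": head "loom", modifier "meadow jade".
Inside "meadow jade": head "jade", modifier "meadow".
So the structure is [[marsh [forest amber]] [[meadow jade] loom]].

[[marsh [forest amber]] [[meadow jade] loom]]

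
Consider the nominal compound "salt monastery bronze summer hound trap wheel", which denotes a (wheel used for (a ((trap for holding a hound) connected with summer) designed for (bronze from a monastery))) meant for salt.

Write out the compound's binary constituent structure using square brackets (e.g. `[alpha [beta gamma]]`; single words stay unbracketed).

[salt [[[monastery bronze] [summer [hound trap]]] wheel]]

Overall it is a kind of wheel (specifically "monastery bronze summer hound trap wheel"); the modifier is "salt".
Inside "monastery bronze summer hound trap wheel": head "wheel", modifier "monastery bronze summer hound trap".
Inside "monastery bronze summer hound trap": head "trap" (specifically "summer hound trap"), modifier "monastery bronze".
Inside "monastery bronze": head "bronze", modifier "monastery".
Inside "summer hound trap": head "trap" (specifically "hound trap"), modifier "summer".
Inside "hound trap": head "trap", modifier "hound".
So the structure is [salt [[[monastery bronze] [summer [hound trap]]] wheel]].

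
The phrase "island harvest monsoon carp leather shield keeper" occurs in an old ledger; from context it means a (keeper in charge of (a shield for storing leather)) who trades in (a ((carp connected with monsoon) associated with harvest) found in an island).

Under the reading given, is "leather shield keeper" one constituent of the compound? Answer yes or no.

yes

The paraphrase groups the words so that "leather shield keeper" is one unit: it corresponds to a single parenthesized sub-phrase.
The full structure is [[island [harvest [monsoon carp]]] [[leather shield] keeper]], in which [leather shield keeper] is a constituent.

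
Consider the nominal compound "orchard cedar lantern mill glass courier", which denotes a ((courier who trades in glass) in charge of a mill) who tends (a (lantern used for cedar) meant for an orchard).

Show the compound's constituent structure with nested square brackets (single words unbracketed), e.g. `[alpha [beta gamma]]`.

At the top level: head "courier" (specifically "mill glass courier"); modifier "orchard cedar lantern".
Within "orchard cedar lantern", the head is "lantern" (specifically "cedar lantern") and the modifier is "orchard".
Within "cedar lantern", the head is "lantern" and the modifier is "cedar".
Within "mill glass courier", the head is "courier" (specifically "glass courier") and the modifier is "mill".
Within "glass courier", the head is "courier" and the modifier is "glass".
Assembled: [[orchard [cedar lantern]] [mill [glass courier]]].

[[orchard [cedar lantern]] [mill [glass courier]]]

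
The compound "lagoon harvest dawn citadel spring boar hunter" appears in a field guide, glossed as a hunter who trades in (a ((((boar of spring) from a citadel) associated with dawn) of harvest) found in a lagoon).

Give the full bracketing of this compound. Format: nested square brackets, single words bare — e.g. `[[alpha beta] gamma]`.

[[lagoon [harvest [dawn [citadel [spring boar]]]]] hunter]

Overall it is a kind of hunter; the modifier is "lagoon harvest dawn citadel spring boar".
Within "lagoon harvest dawn citadel spring boar", the head is "boar" (specifically "harvest dawn citadel spring boar") and the modifier is "lagoon".
Within "harvest dawn citadel spring boar", the head is "boar" (specifically "dawn citadel spring boar") and the modifier is "harvest".
Within "dawn citadel spring boar", the head is "boar" (specifically "citadel spring boar") and the modifier is "dawn".
Within "citadel spring boar", the head is "boar" (specifically "spring boar") and the modifier is "citadel".
Within "spring boar", the head is "boar" and the modifier is "spring".
Putting it together: [[lagoon [harvest [dawn [citadel [spring boar]]]]] hunter].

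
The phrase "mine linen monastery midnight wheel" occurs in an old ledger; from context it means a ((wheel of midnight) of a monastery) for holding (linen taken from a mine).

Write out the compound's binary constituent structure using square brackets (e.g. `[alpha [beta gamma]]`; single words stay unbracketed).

[[mine linen] [monastery [midnight wheel]]]

Overall it is a kind of wheel (specifically "monastery midnight wheel"); the modifier is "mine linen".
"mine linen" → head "linen", modifier "mine".
"monastery midnight wheel" → head "wheel" (specifically "midnight wheel"), modifier "monastery".
"midnight wheel" → head "wheel", modifier "midnight".
Assembled: [[mine linen] [monastery [midnight wheel]]].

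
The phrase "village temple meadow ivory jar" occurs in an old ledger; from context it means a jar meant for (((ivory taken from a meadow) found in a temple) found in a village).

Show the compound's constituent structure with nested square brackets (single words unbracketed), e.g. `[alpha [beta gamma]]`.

[[village [temple [meadow ivory]]] jar]

Whole compound: head "jar", modifier "village temple meadow ivory".
Within "village temple meadow ivory", the head is "ivory" (specifically "temple meadow ivory") and the modifier is "village".
Within "temple meadow ivory", the head is "ivory" (specifically "meadow ivory") and the modifier is "temple".
Within "meadow ivory", the head is "ivory" and the modifier is "meadow".
So the structure is [[village [temple [meadow ivory]]] jar].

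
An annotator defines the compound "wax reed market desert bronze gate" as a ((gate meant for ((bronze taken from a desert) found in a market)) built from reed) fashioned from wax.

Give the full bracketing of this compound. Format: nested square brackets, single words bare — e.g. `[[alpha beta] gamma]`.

[wax [reed [[market [desert bronze]] gate]]]

At the top level: head "gate" (specifically "reed market desert bronze gate"); modifier "wax".
"reed market desert bronze gate" → head "gate" (specifically "market desert bronze gate"), modifier "reed".
"market desert bronze gate" → head "gate", modifier "market desert bronze".
"market desert bronze" → head "bronze" (specifically "desert bronze"), modifier "market".
"desert bronze" → head "bronze", modifier "desert".
Putting it together: [wax [reed [[market [desert bronze]] gate]]].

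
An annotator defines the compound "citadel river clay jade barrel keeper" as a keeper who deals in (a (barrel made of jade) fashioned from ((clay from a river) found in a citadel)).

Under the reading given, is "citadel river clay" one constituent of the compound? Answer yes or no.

The paraphrase groups the words so that "citadel river clay" is one unit: it corresponds to a single parenthesized sub-phrase.
The full structure is [[[citadel [river clay]] [jade barrel]] keeper], in which [citadel river clay] is a constituent.

yes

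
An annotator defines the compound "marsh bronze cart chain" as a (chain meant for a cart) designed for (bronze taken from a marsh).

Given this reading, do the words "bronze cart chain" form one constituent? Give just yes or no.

no

The top-level split is [marsh bronze] [cart chain]; the full structure is [[marsh bronze] [cart chain]].
"bronze cart chain" straddles a constituent boundary, so it is not a single unit.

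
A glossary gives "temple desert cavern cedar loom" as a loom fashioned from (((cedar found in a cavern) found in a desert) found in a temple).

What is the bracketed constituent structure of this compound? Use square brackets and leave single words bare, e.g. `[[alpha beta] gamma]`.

[[temple [desert [cavern cedar]]] loom]

Whole compound: head "loom", modifier "temple desert cavern cedar".
Within "temple desert cavern cedar", the head is "cedar" (specifically "desert cavern cedar") and the modifier is "temple".
Within "desert cavern cedar", the head is "cedar" (specifically "cavern cedar") and the modifier is "desert".
Within "cavern cedar", the head is "cedar" and the modifier is "cavern".
So the structure is [[temple [desert [cavern cedar]]] loom].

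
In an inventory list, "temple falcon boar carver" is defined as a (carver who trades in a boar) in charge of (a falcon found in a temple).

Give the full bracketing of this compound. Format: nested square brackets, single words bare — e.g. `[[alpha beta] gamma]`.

[[temple falcon] [boar carver]]

At the top level: head "carver" (specifically "boar carver"); modifier "temple falcon".
Inside "temple falcon": head "falcon", modifier "temple".
Inside "boar carver": head "carver", modifier "boar".
Assembled: [[temple falcon] [boar carver]].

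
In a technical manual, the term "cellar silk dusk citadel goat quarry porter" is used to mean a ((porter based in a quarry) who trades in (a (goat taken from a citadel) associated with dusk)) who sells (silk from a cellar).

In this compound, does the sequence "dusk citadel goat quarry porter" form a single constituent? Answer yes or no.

yes

The paraphrase groups the words so that "dusk citadel goat quarry porter" is one unit: it corresponds to a single parenthesized sub-phrase.
The full structure is [[cellar silk] [[dusk [citadel goat]] [quarry porter]]], in which [dusk citadel goat quarry porter] is a constituent.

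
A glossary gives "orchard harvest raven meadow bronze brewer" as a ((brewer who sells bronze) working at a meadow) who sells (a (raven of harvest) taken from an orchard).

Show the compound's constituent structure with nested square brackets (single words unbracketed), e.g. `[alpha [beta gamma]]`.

[[orchard [harvest raven]] [meadow [bronze brewer]]]

The outermost head in the paraphrase is "brewer" (specifically "meadow bronze brewer"), modified by "orchard harvest raven".
"orchard harvest raven" → head "raven" (specifically "harvest raven"), modifier "orchard".
"harvest raven" → head "raven", modifier "harvest".
"meadow bronze brewer" → head "brewer" (specifically "bronze brewer"), modifier "meadow".
"bronze brewer" → head "brewer", modifier "bronze".
So the structure is [[orchard [harvest raven]] [meadow [bronze brewer]]].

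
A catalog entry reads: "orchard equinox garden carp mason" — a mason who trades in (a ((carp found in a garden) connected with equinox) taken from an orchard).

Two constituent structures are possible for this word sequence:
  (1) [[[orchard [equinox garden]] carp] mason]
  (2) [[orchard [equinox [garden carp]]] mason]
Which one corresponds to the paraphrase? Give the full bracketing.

[[orchard [equinox [garden carp]]] mason]

The paraphrase's head is the "mason" part ("mason"); its modifier is "orchard equinox garden carp".
That top-level split, carried through the inner groups, gives [[orchard [equinox [garden carp]]] mason].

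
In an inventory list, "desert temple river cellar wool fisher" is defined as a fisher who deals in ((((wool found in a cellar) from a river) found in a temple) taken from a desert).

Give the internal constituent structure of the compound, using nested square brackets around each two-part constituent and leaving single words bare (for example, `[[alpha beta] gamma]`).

[[desert [temple [river [cellar wool]]]] fisher]

Whole compound: head "fisher", modifier "desert temple river cellar wool".
"desert temple river cellar wool" → head "wool" (specifically "temple river cellar wool"), modifier "desert".
"temple river cellar wool" → head "wool" (specifically "river cellar wool"), modifier "temple".
"river cellar wool" → head "wool" (specifically "cellar wool"), modifier "river".
"cellar wool" → head "wool", modifier "cellar".
Putting it together: [[desert [temple [river [cellar wool]]]] fisher].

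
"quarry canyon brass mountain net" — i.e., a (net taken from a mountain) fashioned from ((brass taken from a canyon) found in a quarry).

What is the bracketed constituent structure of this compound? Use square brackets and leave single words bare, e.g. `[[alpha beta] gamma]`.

Overall it is a kind of net (specifically "mountain net"); the modifier is "quarry canyon brass".
Within "quarry canyon brass", the head is "brass" (specifically "canyon brass") and the modifier is "quarry".
Within "canyon brass", the head is "brass" and the modifier is "canyon".
Within "mountain net", the head is "net" and the modifier is "mountain".
Putting it together: [[quarry [canyon brass]] [mountain net]].

[[quarry [canyon brass]] [mountain net]]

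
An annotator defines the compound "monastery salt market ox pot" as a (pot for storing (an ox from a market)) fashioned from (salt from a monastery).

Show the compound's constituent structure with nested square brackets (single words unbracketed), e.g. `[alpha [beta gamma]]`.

[[monastery salt] [[market ox] pot]]

Overall it is a kind of pot (specifically "market ox pot"); the modifier is "monastery salt".
"monastery salt" → head "salt", modifier "monastery".
"market ox pot" → head "pot", modifier "market ox".
"market ox" → head "ox", modifier "market".
So the structure is [[monastery salt] [[market ox] pot]].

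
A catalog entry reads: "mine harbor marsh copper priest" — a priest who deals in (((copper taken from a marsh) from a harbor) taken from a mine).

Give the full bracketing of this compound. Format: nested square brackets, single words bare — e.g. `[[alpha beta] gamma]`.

[[mine [harbor [marsh copper]]] priest]

Whole compound: head "priest", modifier "mine harbor marsh copper".
Within "mine harbor marsh copper", the head is "copper" (specifically "harbor marsh copper") and the modifier is "mine".
Within "harbor marsh copper", the head is "copper" (specifically "marsh copper") and the modifier is "harbor".
Within "marsh copper", the head is "copper" and the modifier is "marsh".
Assembled: [[mine [harbor [marsh copper]]] priest].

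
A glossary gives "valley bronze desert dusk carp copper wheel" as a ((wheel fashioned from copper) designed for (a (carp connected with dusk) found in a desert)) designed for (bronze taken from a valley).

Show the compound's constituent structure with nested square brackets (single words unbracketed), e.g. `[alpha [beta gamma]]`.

Overall it is a kind of wheel (specifically "desert dusk carp copper wheel"); the modifier is "valley bronze".
Within "valley bronze", the head is "bronze" and the modifier is "valley".
Within "desert dusk carp copper wheel", the head is "wheel" (specifically "copper wheel") and the modifier is "desert dusk carp".
Within "desert dusk carp", the head is "carp" (specifically "dusk carp") and the modifier is "desert".
Within "dusk carp", the head is "carp" and the modifier is "dusk".
Within "copper wheel", the head is "wheel" and the modifier is "copper".
Putting it together: [[valley bronze] [[desert [dusk carp]] [copper wheel]]].

[[valley bronze] [[desert [dusk carp]] [copper wheel]]]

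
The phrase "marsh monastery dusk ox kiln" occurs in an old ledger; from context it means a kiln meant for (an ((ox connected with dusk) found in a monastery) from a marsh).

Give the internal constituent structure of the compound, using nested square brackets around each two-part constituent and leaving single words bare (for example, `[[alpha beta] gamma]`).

[[marsh [monastery [dusk ox]]] kiln]

Whole compound: head "kiln", modifier "marsh monastery dusk ox".
Within "marsh monastery dusk ox", the head is "ox" (specifically "monastery dusk ox") and the modifier is "marsh".
Within "monastery dusk ox", the head is "ox" (specifically "dusk ox") and the modifier is "monastery".
Within "dusk ox", the head is "ox" and the modifier is "dusk".
Assembled: [[marsh [monastery [dusk ox]]] kiln].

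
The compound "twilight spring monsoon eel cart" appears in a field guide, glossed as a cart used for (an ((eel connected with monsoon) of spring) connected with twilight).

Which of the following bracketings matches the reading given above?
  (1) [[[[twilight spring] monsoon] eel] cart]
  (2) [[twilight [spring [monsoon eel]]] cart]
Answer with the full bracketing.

[[twilight [spring [monsoon eel]]] cart]

The paraphrase's head is the "cart" part ("cart"); its modifier is "twilight spring monsoon eel".
That top-level split, carried through the inner groups, gives [[twilight [spring [monsoon eel]]] cart].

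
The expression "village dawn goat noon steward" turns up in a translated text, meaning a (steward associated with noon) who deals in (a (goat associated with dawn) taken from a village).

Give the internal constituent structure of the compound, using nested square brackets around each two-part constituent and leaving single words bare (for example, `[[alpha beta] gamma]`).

At the top level: head "steward" (specifically "noon steward"); modifier "village dawn goat".
Within "village dawn goat", the head is "goat" (specifically "dawn goat") and the modifier is "village".
Within "dawn goat", the head is "goat" and the modifier is "dawn".
Within "noon steward", the head is "steward" and the modifier is "noon".
Putting it together: [[village [dawn goat]] [noon steward]].

[[village [dawn goat]] [noon steward]]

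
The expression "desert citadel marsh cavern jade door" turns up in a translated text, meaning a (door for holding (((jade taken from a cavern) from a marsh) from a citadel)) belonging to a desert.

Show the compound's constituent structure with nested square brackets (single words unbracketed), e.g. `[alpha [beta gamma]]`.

Overall it is a kind of door (specifically "citadel marsh cavern jade door"); the modifier is "desert".
Within "citadel marsh cavern jade door", the head is "door" and the modifier is "citadel marsh cavern jade".
Within "citadel marsh cavern jade", the head is "jade" (specifically "marsh cavern jade") and the modifier is "citadel".
Within "marsh cavern jade", the head is "jade" (specifically "cavern jade") and the modifier is "marsh".
Within "cavern jade", the head is "jade" and the modifier is "cavern".
Putting it together: [desert [[citadel [marsh [cavern jade]]] door]].

[desert [[citadel [marsh [cavern jade]]] door]]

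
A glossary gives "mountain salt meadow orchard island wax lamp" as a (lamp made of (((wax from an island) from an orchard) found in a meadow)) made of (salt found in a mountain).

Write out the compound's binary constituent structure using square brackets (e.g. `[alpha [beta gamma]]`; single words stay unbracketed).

[[mountain salt] [[meadow [orchard [island wax]]] lamp]]

At the top level: head "lamp" (specifically "meadow orchard island wax lamp"); modifier "mountain salt".
Inside "mountain salt": head "salt", modifier "mountain".
Inside "meadow orchard island wax lamp": head "lamp", modifier "meadow orchard island wax".
Inside "meadow orchard island wax": head "wax" (specifically "orchard island wax"), modifier "meadow".
Inside "orchard island wax": head "wax" (specifically "island wax"), modifier "orchard".
Inside "island wax": head "wax", modifier "island".
Assembled: [[mountain salt] [[meadow [orchard [island wax]]] lamp]].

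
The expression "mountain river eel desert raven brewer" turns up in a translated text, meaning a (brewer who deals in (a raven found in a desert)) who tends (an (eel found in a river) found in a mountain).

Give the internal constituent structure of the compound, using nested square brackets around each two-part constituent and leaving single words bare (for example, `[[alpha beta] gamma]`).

The outermost head in the paraphrase is "brewer" (specifically "desert raven brewer"), modified by "mountain river eel".
Within "mountain river eel", the head is "eel" (specifically "river eel") and the modifier is "mountain".
Within "river eel", the head is "eel" and the modifier is "river".
Within "desert raven brewer", the head is "brewer" and the modifier is "desert raven".
Within "desert raven", the head is "raven" and the modifier is "desert".
Putting it together: [[mountain [river eel]] [[desert raven] brewer]].

[[mountain [river eel]] [[desert raven] brewer]]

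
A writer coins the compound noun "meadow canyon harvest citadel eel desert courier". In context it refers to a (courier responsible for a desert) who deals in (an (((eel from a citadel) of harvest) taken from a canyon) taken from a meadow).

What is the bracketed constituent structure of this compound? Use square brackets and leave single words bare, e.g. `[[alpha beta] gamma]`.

Whole compound: head "courier" (specifically "desert courier"), modifier "meadow canyon harvest citadel eel".
Inside "meadow canyon harvest citadel eel": head "eel" (specifically "canyon harvest citadel eel"), modifier "meadow".
Inside "canyon harvest citadel eel": head "eel" (specifically "harvest citadel eel"), modifier "canyon".
Inside "harvest citadel eel": head "eel" (specifically "citadel eel"), modifier "harvest".
Inside "citadel eel": head "eel", modifier "citadel".
Inside "desert courier": head "courier", modifier "desert".
So the structure is [[meadow [canyon [harvest [citadel eel]]]] [desert courier]].

[[meadow [canyon [harvest [citadel eel]]]] [desert courier]]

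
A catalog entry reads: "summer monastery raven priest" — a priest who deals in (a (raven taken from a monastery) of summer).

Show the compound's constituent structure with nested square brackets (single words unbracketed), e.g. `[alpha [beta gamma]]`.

[[summer [monastery raven]] priest]

At the top level: head "priest"; modifier "summer monastery raven".
"summer monastery raven" → head "raven" (specifically "monastery raven"), modifier "summer".
"monastery raven" → head "raven", modifier "monastery".
So the structure is [[summer [monastery raven]] priest].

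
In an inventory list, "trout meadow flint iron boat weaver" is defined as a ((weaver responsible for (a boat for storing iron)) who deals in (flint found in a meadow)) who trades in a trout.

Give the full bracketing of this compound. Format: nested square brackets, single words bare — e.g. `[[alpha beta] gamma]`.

[trout [[meadow flint] [[iron boat] weaver]]]

Overall it is a kind of weaver (specifically "meadow flint iron boat weaver"); the modifier is "trout".
Inside "meadow flint iron boat weaver": head "weaver" (specifically "iron boat weaver"), modifier "meadow flint".
Inside "meadow flint": head "flint", modifier "meadow".
Inside "iron boat weaver": head "weaver", modifier "iron boat".
Inside "iron boat": head "boat", modifier "iron".
Assembled: [trout [[meadow flint] [[iron boat] weaver]]].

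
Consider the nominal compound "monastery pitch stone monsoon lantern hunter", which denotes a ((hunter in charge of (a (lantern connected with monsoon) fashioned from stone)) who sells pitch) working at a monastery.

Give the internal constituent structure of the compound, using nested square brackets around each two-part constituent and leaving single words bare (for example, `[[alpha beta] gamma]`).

The outermost head in the paraphrase is "hunter" (specifically "pitch stone monsoon lantern hunter"), modified by "monastery".
Within "pitch stone monsoon lantern hunter", the head is "hunter" (specifically "stone monsoon lantern hunter") and the modifier is "pitch".
Within "stone monsoon lantern hunter", the head is "hunter" and the modifier is "stone monsoon lantern".
Within "stone monsoon lantern", the head is "lantern" (specifically "monsoon lantern") and the modifier is "stone".
Within "monsoon lantern", the head is "lantern" and the modifier is "monsoon".
Putting it together: [monastery [pitch [[stone [monsoon lantern]] hunter]]].

[monastery [pitch [[stone [monsoon lantern]] hunter]]]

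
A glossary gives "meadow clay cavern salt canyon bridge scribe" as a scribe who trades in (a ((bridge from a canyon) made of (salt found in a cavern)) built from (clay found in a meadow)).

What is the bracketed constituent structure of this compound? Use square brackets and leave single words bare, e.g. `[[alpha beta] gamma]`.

Whole compound: head "scribe", modifier "meadow clay cavern salt canyon bridge".
"meadow clay cavern salt canyon bridge" → head "bridge" (specifically "cavern salt canyon bridge"), modifier "meadow clay".
"meadow clay" → head "clay", modifier "meadow".
"cavern salt canyon bridge" → head "bridge" (specifically "canyon bridge"), modifier "cavern salt".
"cavern salt" → head "salt", modifier "cavern".
"canyon bridge" → head "bridge", modifier "canyon".
So the structure is [[[meadow clay] [[cavern salt] [canyon bridge]]] scribe].

[[[meadow clay] [[cavern salt] [canyon bridge]]] scribe]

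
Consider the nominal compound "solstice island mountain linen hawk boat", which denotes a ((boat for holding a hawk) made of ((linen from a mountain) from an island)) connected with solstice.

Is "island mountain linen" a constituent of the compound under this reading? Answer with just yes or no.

The paraphrase groups the words so that "island mountain linen" is one unit: it corresponds to a single parenthesized sub-phrase.
The full structure is [solstice [[island [mountain linen]] [hawk boat]]], in which [island mountain linen] is a constituent.

yes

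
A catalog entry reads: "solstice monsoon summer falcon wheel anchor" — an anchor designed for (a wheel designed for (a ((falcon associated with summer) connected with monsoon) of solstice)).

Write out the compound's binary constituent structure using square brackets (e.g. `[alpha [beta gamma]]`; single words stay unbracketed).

[[[solstice [monsoon [summer falcon]]] wheel] anchor]

Whole compound: head "anchor", modifier "solstice monsoon summer falcon wheel".
Within "solstice monsoon summer falcon wheel", the head is "wheel" and the modifier is "solstice monsoon summer falcon".
Within "solstice monsoon summer falcon", the head is "falcon" (specifically "monsoon summer falcon") and the modifier is "solstice".
Within "monsoon summer falcon", the head is "falcon" (specifically "summer falcon") and the modifier is "monsoon".
Within "summer falcon", the head is "falcon" and the modifier is "summer".
So the structure is [[[solstice [monsoon [summer falcon]]] wheel] anchor].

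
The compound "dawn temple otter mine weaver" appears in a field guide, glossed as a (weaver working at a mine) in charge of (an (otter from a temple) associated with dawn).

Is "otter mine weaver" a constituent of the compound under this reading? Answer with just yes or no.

no

The top-level split is [dawn temple otter] [mine weaver]; the full structure is [[dawn [temple otter]] [mine weaver]].
"otter mine weaver" straddles a constituent boundary, so it is not a single unit.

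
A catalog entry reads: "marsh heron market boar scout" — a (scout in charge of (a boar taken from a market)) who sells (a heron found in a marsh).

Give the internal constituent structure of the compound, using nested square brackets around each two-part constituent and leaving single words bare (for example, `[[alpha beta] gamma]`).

[[marsh heron] [[market boar] scout]]

Whole compound: head "scout" (specifically "market boar scout"), modifier "marsh heron".
Within "marsh heron", the head is "heron" and the modifier is "marsh".
Within "market boar scout", the head is "scout" and the modifier is "market boar".
Within "market boar", the head is "boar" and the modifier is "market".
Putting it together: [[marsh heron] [[market boar] scout]].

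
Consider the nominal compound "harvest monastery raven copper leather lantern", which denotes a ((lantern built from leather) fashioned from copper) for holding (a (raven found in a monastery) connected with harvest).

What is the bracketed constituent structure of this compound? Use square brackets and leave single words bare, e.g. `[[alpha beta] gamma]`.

[[harvest [monastery raven]] [copper [leather lantern]]]

Whole compound: head "lantern" (specifically "copper leather lantern"), modifier "harvest monastery raven".
"harvest monastery raven" → head "raven" (specifically "monastery raven"), modifier "harvest".
"monastery raven" → head "raven", modifier "monastery".
"copper leather lantern" → head "lantern" (specifically "leather lantern"), modifier "copper".
"leather lantern" → head "lantern", modifier "leather".
So the structure is [[harvest [monastery raven]] [copper [leather lantern]]].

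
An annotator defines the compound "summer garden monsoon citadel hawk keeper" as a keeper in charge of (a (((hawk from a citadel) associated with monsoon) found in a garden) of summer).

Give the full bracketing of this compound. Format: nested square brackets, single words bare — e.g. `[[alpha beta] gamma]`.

Overall it is a kind of keeper; the modifier is "summer garden monsoon citadel hawk".
Within "summer garden monsoon citadel hawk", the head is "hawk" (specifically "garden monsoon citadel hawk") and the modifier is "summer".
Within "garden monsoon citadel hawk", the head is "hawk" (specifically "monsoon citadel hawk") and the modifier is "garden".
Within "monsoon citadel hawk", the head is "hawk" (specifically "citadel hawk") and the modifier is "monsoon".
Within "citadel hawk", the head is "hawk" and the modifier is "citadel".
So the structure is [[summer [garden [monsoon [citadel hawk]]]] keeper].

[[summer [garden [monsoon [citadel hawk]]]] keeper]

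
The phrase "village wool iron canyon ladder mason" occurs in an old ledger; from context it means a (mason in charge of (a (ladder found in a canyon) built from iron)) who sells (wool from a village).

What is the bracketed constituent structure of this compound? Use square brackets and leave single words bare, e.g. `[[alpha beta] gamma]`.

The outermost head in the paraphrase is "mason" (specifically "iron canyon ladder mason"), modified by "village wool".
Inside "village wool": head "wool", modifier "village".
Inside "iron canyon ladder mason": head "mason", modifier "iron canyon ladder".
Inside "iron canyon ladder": head "ladder" (specifically "canyon ladder"), modifier "iron".
Inside "canyon ladder": head "ladder", modifier "canyon".
Putting it together: [[village wool] [[iron [canyon ladder]] mason]].

[[village wool] [[iron [canyon ladder]] mason]]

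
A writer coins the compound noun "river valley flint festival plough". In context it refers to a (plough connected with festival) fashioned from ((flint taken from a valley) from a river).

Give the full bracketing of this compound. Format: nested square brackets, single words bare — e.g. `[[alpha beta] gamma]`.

[[river [valley flint]] [festival plough]]

The outermost head in the paraphrase is "plough" (specifically "festival plough"), modified by "river valley flint".
Inside "river valley flint": head "flint" (specifically "valley flint"), modifier "river".
Inside "valley flint": head "flint", modifier "valley".
Inside "festival plough": head "plough", modifier "festival".
Assembled: [[river [valley flint]] [festival plough]].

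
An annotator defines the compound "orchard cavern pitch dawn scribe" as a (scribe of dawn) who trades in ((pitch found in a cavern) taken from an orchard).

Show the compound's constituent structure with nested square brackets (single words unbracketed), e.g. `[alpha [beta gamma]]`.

Overall it is a kind of scribe (specifically "dawn scribe"); the modifier is "orchard cavern pitch".
Within "orchard cavern pitch", the head is "pitch" (specifically "cavern pitch") and the modifier is "orchard".
Within "cavern pitch", the head is "pitch" and the modifier is "cavern".
Within "dawn scribe", the head is "scribe" and the modifier is "dawn".
Assembled: [[orchard [cavern pitch]] [dawn scribe]].

[[orchard [cavern pitch]] [dawn scribe]]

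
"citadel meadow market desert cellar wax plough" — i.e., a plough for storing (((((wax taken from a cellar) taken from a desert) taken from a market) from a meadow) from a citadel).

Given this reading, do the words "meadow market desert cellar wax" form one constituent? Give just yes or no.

The paraphrase groups the words so that "meadow market desert cellar wax" is one unit: it corresponds to a single parenthesized sub-phrase.
The full structure is [[citadel [meadow [market [desert [cellar wax]]]]] plough], in which [meadow market desert cellar wax] is a constituent.

yes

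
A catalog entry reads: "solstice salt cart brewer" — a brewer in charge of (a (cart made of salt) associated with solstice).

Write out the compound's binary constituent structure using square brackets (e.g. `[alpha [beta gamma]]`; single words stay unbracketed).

Overall it is a kind of brewer; the modifier is "solstice salt cart".
"solstice salt cart" → head "cart" (specifically "salt cart"), modifier "solstice".
"salt cart" → head "cart", modifier "salt".
Assembled: [[solstice [salt cart]] brewer].

[[solstice [salt cart]] brewer]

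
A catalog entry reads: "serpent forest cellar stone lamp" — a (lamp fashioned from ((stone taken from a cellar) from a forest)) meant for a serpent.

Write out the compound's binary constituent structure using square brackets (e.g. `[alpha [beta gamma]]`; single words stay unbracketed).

The outermost head in the paraphrase is "lamp" (specifically "forest cellar stone lamp"), modified by "serpent".
Inside "forest cellar stone lamp": head "lamp", modifier "forest cellar stone".
Inside "forest cellar stone": head "stone" (specifically "cellar stone"), modifier "forest".
Inside "cellar stone": head "stone", modifier "cellar".
Assembled: [serpent [[forest [cellar stone]] lamp]].

[serpent [[forest [cellar stone]] lamp]]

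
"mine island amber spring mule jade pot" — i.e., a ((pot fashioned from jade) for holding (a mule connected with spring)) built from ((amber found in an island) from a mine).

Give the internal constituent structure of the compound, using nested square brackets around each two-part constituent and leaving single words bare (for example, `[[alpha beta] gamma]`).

[[mine [island amber]] [[spring mule] [jade pot]]]

Whole compound: head "pot" (specifically "spring mule jade pot"), modifier "mine island amber".
Inside "mine island amber": head "amber" (specifically "island amber"), modifier "mine".
Inside "island amber": head "amber", modifier "island".
Inside "spring mule jade pot": head "pot" (specifically "jade pot"), modifier "spring mule".
Inside "spring mule": head "mule", modifier "spring".
Inside "jade pot": head "pot", modifier "jade".
Putting it together: [[mine [island amber]] [[spring mule] [jade pot]]].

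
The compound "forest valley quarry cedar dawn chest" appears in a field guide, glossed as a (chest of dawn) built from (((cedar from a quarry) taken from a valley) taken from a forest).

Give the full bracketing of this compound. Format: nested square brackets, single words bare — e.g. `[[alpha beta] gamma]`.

Overall it is a kind of chest (specifically "dawn chest"); the modifier is "forest valley quarry cedar".
"forest valley quarry cedar" → head "cedar" (specifically "valley quarry cedar"), modifier "forest".
"valley quarry cedar" → head "cedar" (specifically "quarry cedar"), modifier "valley".
"quarry cedar" → head "cedar", modifier "quarry".
"dawn chest" → head "chest", modifier "dawn".
So the structure is [[forest [valley [quarry cedar]]] [dawn chest]].

[[forest [valley [quarry cedar]]] [dawn chest]]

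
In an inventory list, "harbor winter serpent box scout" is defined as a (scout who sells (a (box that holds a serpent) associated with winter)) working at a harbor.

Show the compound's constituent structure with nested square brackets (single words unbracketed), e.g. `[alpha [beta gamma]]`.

[harbor [[winter [serpent box]] scout]]

The outermost head in the paraphrase is "scout" (specifically "winter serpent box scout"), modified by "harbor".
Within "winter serpent box scout", the head is "scout" and the modifier is "winter serpent box".
Within "winter serpent box", the head is "box" (specifically "serpent box") and the modifier is "winter".
Within "serpent box", the head is "box" and the modifier is "serpent".
So the structure is [harbor [[winter [serpent box]] scout]].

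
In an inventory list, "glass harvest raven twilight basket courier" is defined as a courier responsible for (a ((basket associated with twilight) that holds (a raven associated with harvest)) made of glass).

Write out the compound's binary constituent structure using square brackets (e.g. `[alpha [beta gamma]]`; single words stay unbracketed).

[[glass [[harvest raven] [twilight basket]]] courier]

Whole compound: head "courier", modifier "glass harvest raven twilight basket".
Inside "glass harvest raven twilight basket": head "basket" (specifically "harvest raven twilight basket"), modifier "glass".
Inside "harvest raven twilight basket": head "basket" (specifically "twilight basket"), modifier "harvest raven".
Inside "harvest raven": head "raven", modifier "harvest".
Inside "twilight basket": head "basket", modifier "twilight".
So the structure is [[glass [[harvest raven] [twilight basket]]] courier].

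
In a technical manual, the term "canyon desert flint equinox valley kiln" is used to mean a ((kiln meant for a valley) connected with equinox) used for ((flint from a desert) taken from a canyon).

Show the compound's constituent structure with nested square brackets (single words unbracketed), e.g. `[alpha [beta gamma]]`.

[[canyon [desert flint]] [equinox [valley kiln]]]

The outermost head in the paraphrase is "kiln" (specifically "equinox valley kiln"), modified by "canyon desert flint".
Inside "canyon desert flint": head "flint" (specifically "desert flint"), modifier "canyon".
Inside "desert flint": head "flint", modifier "desert".
Inside "equinox valley kiln": head "kiln" (specifically "valley kiln"), modifier "equinox".
Inside "valley kiln": head "kiln", modifier "valley".
Assembled: [[canyon [desert flint]] [equinox [valley kiln]]].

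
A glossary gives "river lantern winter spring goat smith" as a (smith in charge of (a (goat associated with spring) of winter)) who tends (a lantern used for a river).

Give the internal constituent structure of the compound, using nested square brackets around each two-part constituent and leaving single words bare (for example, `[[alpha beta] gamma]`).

[[river lantern] [[winter [spring goat]] smith]]

Whole compound: head "smith" (specifically "winter spring goat smith"), modifier "river lantern".
"river lantern" → head "lantern", modifier "river".
"winter spring goat smith" → head "smith", modifier "winter spring goat".
"winter spring goat" → head "goat" (specifically "spring goat"), modifier "winter".
"spring goat" → head "goat", modifier "spring".
Putting it together: [[river lantern] [[winter [spring goat]] smith]].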